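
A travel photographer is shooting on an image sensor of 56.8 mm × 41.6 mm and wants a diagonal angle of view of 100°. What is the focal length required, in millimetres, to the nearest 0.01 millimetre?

29.54 mm

Sensor diagonal = √(56.8² + 41.6²) = √4956.8000 ≈ 70.4045 mm.
From α = 2·arctan(d/2f) we get f = d / (2·tan(α/2)).
With d = 70.4045 mm and α/2 = 50°, tan(α/2) ≈ 1.19175, so f ≈ 70.4045 / 2.38351 ≈ 29.5382 mm.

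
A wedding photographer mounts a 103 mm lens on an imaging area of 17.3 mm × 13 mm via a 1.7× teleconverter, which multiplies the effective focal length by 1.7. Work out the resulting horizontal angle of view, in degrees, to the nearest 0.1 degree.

Effective focal length f = 103 × 1.7 = 175.1 mm.
α = 2·arctan(17.3 / (2 × 175.1)) = 2·arctan(0.04940) ≈ 5.6563°.

5.7°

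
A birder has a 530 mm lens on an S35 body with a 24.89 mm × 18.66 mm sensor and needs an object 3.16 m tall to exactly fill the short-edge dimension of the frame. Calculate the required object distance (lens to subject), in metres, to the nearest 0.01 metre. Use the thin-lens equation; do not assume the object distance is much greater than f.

W: 3.16 m = 3160 mm.
Magnification m = h/W = dᵢ/dₒ; combined with 1/f = 1/dₒ + 1/dᵢ this gives dₒ = f·(1 + W/h).
dₒ = 530 mm × (1 + 3160/18.66) = 530 × 170.3462 ≈ 90283.483 mm = 90.2835 m.

90.28 m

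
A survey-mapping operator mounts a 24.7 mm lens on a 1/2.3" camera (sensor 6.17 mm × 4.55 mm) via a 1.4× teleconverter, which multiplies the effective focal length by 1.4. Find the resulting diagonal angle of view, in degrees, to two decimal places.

12.65°

Effective focal length f = 24.7 × 1.4 = 34.58 mm.
Sensor diagonal = √(6.17² + 4.55²) = √58.7714 ≈ 7.6663 mm.
α = 2·arctan(7.666 / (2 × 34.58)) = 2·arctan(0.11085) ≈ 12.6506°.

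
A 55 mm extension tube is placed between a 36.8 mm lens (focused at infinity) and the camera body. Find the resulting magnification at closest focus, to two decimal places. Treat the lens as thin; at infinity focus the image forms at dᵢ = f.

The tube moves the image plane from f to f + e, so dᵢ = 36.8 + 55 = 91.8 mm. Focus is achieved when 1/f = 1/dₒ + 1/dᵢ, giving dₒ = 1/(1/f − 1/(f+e)).
Magnification m = dᵢ/dₒ = (f+e)·(1/f − 1/(f+e)) = e/f = 55/36.8 ≈ 1.4946.

1.49×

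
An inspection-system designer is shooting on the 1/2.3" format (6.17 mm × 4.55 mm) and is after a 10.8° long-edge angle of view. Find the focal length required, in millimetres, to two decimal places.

From α = 2·arctan(w/2f) we get f = w / (2·tan(α/2)).
With w = 6.17 mm and α/2 = 5.4°, tan(α/2) ≈ 0.09453, so f ≈ 6.17 / 0.18906 ≈ 32.6359 mm.

32.64 mm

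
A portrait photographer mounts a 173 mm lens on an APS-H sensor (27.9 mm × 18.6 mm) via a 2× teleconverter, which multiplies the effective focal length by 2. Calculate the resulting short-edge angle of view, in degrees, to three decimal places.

Effective focal length f = 173 × 2 = 346 mm.
α = 2·arctan(18.6 / (2 × 346)) = 2·arctan(0.02688) ≈ 3.0793°.

3.079°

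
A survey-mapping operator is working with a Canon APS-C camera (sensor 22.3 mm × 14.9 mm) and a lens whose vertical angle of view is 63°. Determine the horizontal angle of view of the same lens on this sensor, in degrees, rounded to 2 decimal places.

85.05°

From the vertical AOV: f = 14.9 / (2·tan(31.5°)) = 14.9 / 1.22560 ≈ 12.1573 mm.
Horizontal AOV = 2·arctan(22.3 / (2 × 12.1573)) = 2·arctan(0.91714) ≈ 85.0507°.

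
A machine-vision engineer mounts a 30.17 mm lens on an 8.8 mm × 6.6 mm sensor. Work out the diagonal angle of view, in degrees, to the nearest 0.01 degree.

20.66°

Sensor diagonal = √(8.8² + 6.6²) = √121.0000 ≈ 11.0000 mm.
Angle of view α = 2·arctan(d/2f) with d = 11.0000 mm and f = 30.17 mm.
d/2f = 0.18230; arctan(0.18230) ≈ 10.3316°, so α ≈ 20.6632°.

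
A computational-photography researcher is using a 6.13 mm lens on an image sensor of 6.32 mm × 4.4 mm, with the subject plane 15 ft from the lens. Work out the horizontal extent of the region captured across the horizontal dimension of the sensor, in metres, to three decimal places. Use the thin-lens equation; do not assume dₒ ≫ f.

dₒ: 15 ft × 304.8 mm/ft = 4572.00 mm.
Similar triangles through the lens centre give W/dₒ = w/dᵢ; with 1/f = 1/dₒ + 1/dᵢ this gives W = w·(dₒ − f)/f.
W = 6.32 mm × (4572 − 6.13) / 6.13 = 6.32 × 744.8401 ≈ 4707.389 mm = 4.70739 m.

4.707 m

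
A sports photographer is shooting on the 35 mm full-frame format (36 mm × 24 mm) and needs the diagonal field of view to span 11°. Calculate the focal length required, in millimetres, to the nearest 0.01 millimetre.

224.67 mm

Sensor diagonal = √(36² + 24²) = √1872.0000 ≈ 43.2666 mm.
From α = 2·arctan(d/2f) we get f = d / (2·tan(α/2)).
With d = 43.2666 mm and α/2 = 5.5°, tan(α/2) ≈ 0.09629, so f ≈ 43.2666 / 0.19258 ≈ 224.6705 mm.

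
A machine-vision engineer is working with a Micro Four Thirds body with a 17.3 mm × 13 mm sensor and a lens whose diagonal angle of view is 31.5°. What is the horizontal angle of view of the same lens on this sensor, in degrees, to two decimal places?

25.41°

Sensor diagonal = √(17.3² + 13²) = √468.2900 ≈ 21.6400 mm.
From the diagonal AOV: f = 21.6400 / (2·tan(15.75°)) = 21.6400 / 0.56406 ≈ 38.3648 mm.
Horizontal AOV = 2·arctan(17.3 / (2 × 38.3648)) = 2·arctan(0.22547) ≈ 25.4117°.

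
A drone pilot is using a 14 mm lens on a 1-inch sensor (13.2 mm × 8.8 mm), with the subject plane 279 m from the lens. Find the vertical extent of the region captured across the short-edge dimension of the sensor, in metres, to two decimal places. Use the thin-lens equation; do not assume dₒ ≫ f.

175.36 m

dₒ: 279 m = 279000 mm.
Similar triangles through the lens centre give W/dₒ = h/dᵢ; with 1/f = 1/dₒ + 1/dᵢ this gives W = h·(dₒ − f)/f.
W = 8.8 mm × (279000 − 14) / 14 = 8.8 × 19927.5714 ≈ 175362.629 mm = 175.363 m.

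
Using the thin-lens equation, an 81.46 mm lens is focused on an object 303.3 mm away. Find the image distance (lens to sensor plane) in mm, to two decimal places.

1/dᵢ = 1/f − 1/dₒ = 1/81.46 − 1/303.3 = 0.0089789 mm⁻¹.
dᵢ = 1/0.0089789 ≈ 111.3722 mm.

111.37 mm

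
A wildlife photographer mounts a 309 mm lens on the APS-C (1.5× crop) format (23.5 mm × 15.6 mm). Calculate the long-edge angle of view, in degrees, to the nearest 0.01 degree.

4.36°

Angle of view α = 2·arctan(w/2f) with w = 23.5 mm and f = 309 mm.
w/2f = 0.03803; arctan(0.03803) ≈ 2.1777°, so α ≈ 4.3553°.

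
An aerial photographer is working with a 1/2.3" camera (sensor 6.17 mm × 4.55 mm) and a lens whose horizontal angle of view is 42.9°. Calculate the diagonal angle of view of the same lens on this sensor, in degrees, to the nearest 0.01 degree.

52.04°

From the horizontal AOV: f = 6.17 / (2·tan(21.45°)) = 6.17 / 0.78581 ≈ 7.8518 mm.
Sensor diagonal = √(6.17² + 4.55²) = √58.7714 ≈ 7.6663 mm.
Diagonal AOV = 2·arctan(7.6663 / (2 × 7.8518)) = 2·arctan(0.48818) ≈ 52.0417°.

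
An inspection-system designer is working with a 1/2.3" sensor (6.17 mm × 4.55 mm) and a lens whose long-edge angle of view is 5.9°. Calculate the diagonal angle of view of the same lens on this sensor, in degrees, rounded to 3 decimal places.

From the long-edge AOV: f = 6.17 / (2·tan(2.95°)) = 6.17 / 0.10307 ≈ 59.8648 mm.
Sensor diagonal = √(6.17² + 4.55²) = √58.7714 ≈ 7.6663 mm.
Diagonal AOV = 2·arctan(7.6663 / (2 × 59.8648)) = 2·arctan(0.06403) ≈ 7.3273°.

7.327°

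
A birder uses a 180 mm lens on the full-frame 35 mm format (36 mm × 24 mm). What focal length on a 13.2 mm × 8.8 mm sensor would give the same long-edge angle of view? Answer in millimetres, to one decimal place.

Equal angle of view means equal width/f ratio, so f₂ = f₁ · (width₂/width₁) = 180 × 13.2/36.
f₂ = 180 × 0.36667 ≈ 66.000 mm.

66.0 mm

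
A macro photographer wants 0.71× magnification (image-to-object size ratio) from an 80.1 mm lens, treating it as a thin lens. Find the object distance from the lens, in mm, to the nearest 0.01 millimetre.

With m = dᵢ/dₒ and 1/f = 1/dₒ + 1/dᵢ, substituting dᵢ = m·dₒ gives 1/f = (1 + 1/m)/dₒ, hence dₒ = f·(1 + 1/m).
dₒ = 80.1 × (1 + 1/0.71) = 80.1 × 2.40845 ≈ 192.917 mm.

192.92 mm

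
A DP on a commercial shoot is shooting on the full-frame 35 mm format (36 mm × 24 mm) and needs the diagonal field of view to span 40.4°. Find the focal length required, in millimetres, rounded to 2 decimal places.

58.80 mm

Sensor diagonal = √(36² + 24²) = √1872.0000 ≈ 43.2666 mm.
From α = 2·arctan(d/2f) we get f = d / (2·tan(α/2)).
With d = 43.2666 mm and α/2 = 20.2°, tan(α/2) ≈ 0.36793, so f ≈ 43.2666 / 0.73586 ≈ 58.7976 mm.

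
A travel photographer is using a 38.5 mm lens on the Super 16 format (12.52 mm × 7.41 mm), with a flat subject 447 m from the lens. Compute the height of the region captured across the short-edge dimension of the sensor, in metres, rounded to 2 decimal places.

dₒ: 447 m = 447000 mm.
Similar triangles through the lens centre give W/dₒ = h/dᵢ; with 1/f = 1/dₒ + 1/dᵢ this gives W = h·(dₒ − f)/f.
W = 7.41 mm × (447000 − 38.5) / 38.5 = 7.41 × 11609.3896 ≈ 86025.577 mm = 86.0256 m.

86.03 m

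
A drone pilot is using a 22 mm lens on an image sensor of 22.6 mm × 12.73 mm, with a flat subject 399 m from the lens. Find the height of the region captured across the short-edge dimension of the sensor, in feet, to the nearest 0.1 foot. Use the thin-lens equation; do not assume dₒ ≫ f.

757.4 ft

dₒ: 399 m = 399000 mm.
Similar triangles through the lens centre give W/dₒ = h/dᵢ; with 1/f = 1/dₒ + 1/dᵢ this gives W = h·(dₒ − f)/f.
W = 12.73 mm × (399000 − 22) / 22 = 12.73 × 18135.3636 ≈ 230863.179 mm = 230863.179/304.8 ft = 757.425 ft.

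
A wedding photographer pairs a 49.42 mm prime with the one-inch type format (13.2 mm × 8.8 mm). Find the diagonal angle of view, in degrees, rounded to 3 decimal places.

Sensor diagonal = √(13.2² + 8.8²) = √251.6800 ≈ 15.8644 mm.
Angle of view α = 2·arctan(d/2f) with d = 15.8644 mm and f = 49.42 mm.
d/2f = 0.16051; arctan(0.16051) ≈ 9.1185°, so α ≈ 18.2371°.

18.237°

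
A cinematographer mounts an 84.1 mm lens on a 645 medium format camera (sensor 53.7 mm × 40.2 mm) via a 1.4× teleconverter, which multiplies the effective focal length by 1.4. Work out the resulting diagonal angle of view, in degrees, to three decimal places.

31.801°

Effective focal length f = 84.1 × 1.4 = 117.74 mm.
Sensor diagonal = √(53.7² + 40.2²) = √4499.7300 ≈ 67.0800 mm.
α = 2·arctan(67.080 / (2 × 117.74)) = 2·arctan(0.28487) ≈ 31.8008°.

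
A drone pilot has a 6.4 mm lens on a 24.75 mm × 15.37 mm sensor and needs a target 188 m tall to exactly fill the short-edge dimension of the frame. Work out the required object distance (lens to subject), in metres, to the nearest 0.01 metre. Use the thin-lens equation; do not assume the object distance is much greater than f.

W: 188 m = 188000 mm.
Magnification m = h/W = dᵢ/dₒ; combined with 1/f = 1/dₒ + 1/dᵢ this gives dₒ = f·(1 + W/h).
dₒ = 6.4 mm × (1 + 188000/15.37) = 6.4 × 12232.6200 ≈ 78288.768 mm = 78.2888 m.

78.29 m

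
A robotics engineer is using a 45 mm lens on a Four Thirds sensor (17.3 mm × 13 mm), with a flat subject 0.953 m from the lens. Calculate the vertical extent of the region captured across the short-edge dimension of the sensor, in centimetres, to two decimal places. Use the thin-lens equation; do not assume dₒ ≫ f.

dₒ: 0.953 m = 953 mm.
Similar triangles through the lens centre give W/dₒ = h/dᵢ; with 1/f = 1/dₒ + 1/dᵢ this gives W = h·(dₒ − f)/f.
W = 13 mm × (953 − 45) / 45 = 13 × 20.1778 ≈ 262.311 mm = 26.2311 cm.

26.23 cm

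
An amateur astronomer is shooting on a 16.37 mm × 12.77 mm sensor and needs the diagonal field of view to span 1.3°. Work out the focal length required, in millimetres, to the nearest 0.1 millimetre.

Sensor diagonal = √(16.37² + 12.77²) = √431.0498 ≈ 20.7617 mm.
From α = 2·arctan(d/2f) we get f = d / (2·tan(α/2)).
With d = 20.7617 mm and α/2 = 0.65°, tan(α/2) ≈ 0.01135, so f ≈ 20.7617 / 0.02269 ≈ 915.0069 mm.

915.0 mm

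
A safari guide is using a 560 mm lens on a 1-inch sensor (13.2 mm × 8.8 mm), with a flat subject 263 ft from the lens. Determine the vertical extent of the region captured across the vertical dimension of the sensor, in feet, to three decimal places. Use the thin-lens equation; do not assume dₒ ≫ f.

dₒ: 263 ft × 304.8 mm/ft = 80162.40 mm.
Similar triangles through the lens centre give W/dₒ = h/dᵢ; with 1/f = 1/dₒ + 1/dᵢ this gives W = h·(dₒ − f)/f.
W = 8.8 mm × (80162.4 − 560) / 560 = 8.8 × 142.1471 ≈ 1250.895 mm = 1250.895/304.8 ft = 4.10399 ft.

4.104 ft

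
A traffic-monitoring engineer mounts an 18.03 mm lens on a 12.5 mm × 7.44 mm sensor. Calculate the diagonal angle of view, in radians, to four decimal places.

Sensor diagonal = √(12.5² + 7.44²) = √211.6036 ≈ 14.5466 mm.
Angle of view α = 2·arctan(d/2f) with d = 14.5466 mm and f = 18.03 mm.
d/2f = 0.40340; arctan(0.40340) ≈ 0.3834 rad, so α ≈ 0.7669 rad.

0.7669 rad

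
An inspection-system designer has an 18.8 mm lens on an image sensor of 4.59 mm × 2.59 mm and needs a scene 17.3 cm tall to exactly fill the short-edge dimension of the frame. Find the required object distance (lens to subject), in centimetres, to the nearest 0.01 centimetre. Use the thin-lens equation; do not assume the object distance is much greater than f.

W: 17.3 cm = 173 mm.
Magnification m = h/W = dᵢ/dₒ; combined with 1/f = 1/dₒ + 1/dᵢ this gives dₒ = f·(1 + W/h).
dₒ = 18.8 mm × (1 + 173/2.59) = 18.8 × 67.7954 ≈ 1274.553 mm = 127.455 cm.

127.46 cm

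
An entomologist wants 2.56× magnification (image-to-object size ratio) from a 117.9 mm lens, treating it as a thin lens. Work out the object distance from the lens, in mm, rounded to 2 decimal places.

With m = dᵢ/dₒ and 1/f = 1/dₒ + 1/dᵢ, substituting dᵢ = m·dₒ gives 1/f = (1 + 1/m)/dₒ, hence dₒ = f·(1 + 1/m).
dₒ = 117.9 × (1 + 1/2.56) = 117.9 × 1.39062 ≈ 163.955 mm.

163.95 mm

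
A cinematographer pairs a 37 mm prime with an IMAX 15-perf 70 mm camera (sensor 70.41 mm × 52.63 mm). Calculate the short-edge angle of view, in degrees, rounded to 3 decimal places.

70.842°

Angle of view α = 2·arctan(h/2f) with h = 52.63 mm and f = 37 mm.
h/2f = 0.71122; arctan(0.71122) ≈ 35.4211°, so α ≈ 70.8421°.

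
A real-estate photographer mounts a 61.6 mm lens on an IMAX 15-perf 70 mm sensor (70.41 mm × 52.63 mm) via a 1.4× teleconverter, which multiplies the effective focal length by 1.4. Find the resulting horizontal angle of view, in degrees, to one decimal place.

44.4°

Effective focal length f = 61.6 × 1.4 = 86.24 mm.
α = 2·arctan(70.41 / (2 × 86.24)) = 2·arctan(0.40822) ≈ 44.4127°.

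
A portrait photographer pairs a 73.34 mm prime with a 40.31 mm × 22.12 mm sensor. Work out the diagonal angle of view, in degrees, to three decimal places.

Sensor diagonal = √(40.31² + 22.12²) = √2114.1905 ≈ 45.9803 mm.
Angle of view α = 2·arctan(d/2f) with d = 45.9803 mm and f = 73.34 mm.
d/2f = 0.31347; arctan(0.31347) ≈ 17.4048°, so α ≈ 34.8097°.

34.810°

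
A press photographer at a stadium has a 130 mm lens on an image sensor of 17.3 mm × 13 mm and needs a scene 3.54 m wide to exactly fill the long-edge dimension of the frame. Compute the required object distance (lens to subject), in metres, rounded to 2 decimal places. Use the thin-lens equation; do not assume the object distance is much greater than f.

26.73 m

W: 3.54 m = 3540 mm.
Magnification m = w/W = dᵢ/dₒ; combined with 1/f = 1/dₒ + 1/dᵢ this gives dₒ = f·(1 + W/w).
dₒ = 130 mm × (1 + 3540/17.3) = 130 × 205.6243 ≈ 26731.156 mm = 26.7312 m.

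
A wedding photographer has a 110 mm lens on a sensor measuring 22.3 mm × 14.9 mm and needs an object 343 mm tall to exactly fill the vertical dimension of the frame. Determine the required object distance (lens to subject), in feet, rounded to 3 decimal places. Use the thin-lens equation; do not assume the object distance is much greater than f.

Magnification m = h/W = dᵢ/dₒ; combined with 1/f = 1/dₒ + 1/dᵢ this gives dₒ = f·(1 + W/h).
dₒ = 110 mm × (1 + 343/14.9) = 110 × 24.0201 ≈ 2642.215 mm = 2642.215/304.8 ft = 8.66868 ft.

8.669 ft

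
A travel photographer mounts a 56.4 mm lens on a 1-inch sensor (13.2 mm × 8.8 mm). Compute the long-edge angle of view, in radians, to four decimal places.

Angle of view α = 2·arctan(w/2f) with w = 13.2 mm and f = 56.4 mm.
w/2f = 0.11702; arctan(0.11702) ≈ 0.1165 rad, so α ≈ 0.2330 rad.

0.2330 rad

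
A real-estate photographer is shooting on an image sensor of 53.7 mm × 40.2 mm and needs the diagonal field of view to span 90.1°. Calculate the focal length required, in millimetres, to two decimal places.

Sensor diagonal = √(53.7² + 40.2²) = √4499.7300 ≈ 67.0800 mm.
From α = 2·arctan(d/2f) we get f = d / (2·tan(α/2)).
With d = 67.0800 mm and α/2 = 45.05°, tan(α/2) ≈ 1.00175, so f ≈ 67.0800 / 2.00349 ≈ 33.4815 mm.

33.48 mm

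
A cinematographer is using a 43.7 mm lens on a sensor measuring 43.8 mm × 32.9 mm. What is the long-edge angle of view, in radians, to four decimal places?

Angle of view α = 2·arctan(w/2f) with w = 43.8 mm and f = 43.7 mm.
w/2f = 0.50114; arctan(0.50114) ≈ 0.4646 rad, so α ≈ 0.9291 rad.

0.9291 rad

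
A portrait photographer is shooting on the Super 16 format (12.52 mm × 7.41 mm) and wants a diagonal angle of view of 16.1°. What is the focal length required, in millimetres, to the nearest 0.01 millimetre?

Sensor diagonal = √(12.52² + 7.41²) = √211.6585 ≈ 14.5485 mm.
From α = 2·arctan(d/2f) we get f = d / (2·tan(α/2)).
With d = 14.5485 mm and α/2 = 8.05°, tan(α/2) ≈ 0.14143, so f ≈ 14.5485 / 0.28286 ≈ 51.4332 mm.

51.43 mm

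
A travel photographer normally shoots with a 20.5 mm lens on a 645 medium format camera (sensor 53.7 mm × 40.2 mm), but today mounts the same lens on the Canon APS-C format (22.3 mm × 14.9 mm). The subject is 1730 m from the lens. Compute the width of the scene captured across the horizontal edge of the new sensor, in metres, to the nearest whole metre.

1882 m

The focal length stays 20.5 mm; the relevant sensor dimension is now w = 22.3 mm. Object distance dₒ = 1730 m = 1.73e+06 mm.
Thin-lens field width W = w·(dₒ − f)/f = 22.3 × (1.73e+06 − 20.5)/20.5 ≈ 1881880.139 mm = 1881.88 m.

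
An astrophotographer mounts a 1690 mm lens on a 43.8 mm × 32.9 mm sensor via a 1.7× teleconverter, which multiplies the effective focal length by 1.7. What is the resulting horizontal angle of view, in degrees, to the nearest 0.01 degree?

0.87°

Effective focal length f = 1690 × 1.7 = 2873 mm.
α = 2·arctan(43.8 / (2 × 2873)) = 2·arctan(0.00762) ≈ 0.8735°.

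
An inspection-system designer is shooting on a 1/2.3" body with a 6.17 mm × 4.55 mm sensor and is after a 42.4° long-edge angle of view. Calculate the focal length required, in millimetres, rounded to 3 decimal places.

7.954 mm

From α = 2·arctan(w/2f) we get f = w / (2·tan(α/2)).
With w = 6.17 mm and α/2 = 21.2°, tan(α/2) ≈ 0.38787, so f ≈ 6.17 / 0.77575 ≈ 7.9536 mm.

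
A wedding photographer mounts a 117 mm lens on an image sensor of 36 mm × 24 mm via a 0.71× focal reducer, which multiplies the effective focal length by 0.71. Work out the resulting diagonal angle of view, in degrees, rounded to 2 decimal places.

29.19°

Effective focal length f = 117 × 0.71 = 83.07 mm.
Sensor diagonal = √(36² + 24²) = √1872.0000 ≈ 43.2666 mm.
α = 2·arctan(43.267 / (2 × 83.07)) = 2·arctan(0.26042) ≈ 29.1938°.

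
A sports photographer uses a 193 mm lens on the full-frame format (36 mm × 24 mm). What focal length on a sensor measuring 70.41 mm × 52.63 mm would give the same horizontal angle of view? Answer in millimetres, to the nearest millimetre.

Equal angle of view means equal width/f ratio, so f₂ = f₁ · (width₂/width₁) = 193 × 70.41/36.
f₂ = 193 × 1.95583 ≈ 377.476 mm.

377 mm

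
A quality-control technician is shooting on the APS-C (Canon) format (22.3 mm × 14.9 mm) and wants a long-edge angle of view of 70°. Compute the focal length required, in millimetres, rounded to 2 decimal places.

15.92 mm

From α = 2·arctan(w/2f) we get f = w / (2·tan(α/2)).
With w = 22.3 mm and α/2 = 35°, tan(α/2) ≈ 0.70021, so f ≈ 22.3 / 1.40042 ≈ 15.9239 mm.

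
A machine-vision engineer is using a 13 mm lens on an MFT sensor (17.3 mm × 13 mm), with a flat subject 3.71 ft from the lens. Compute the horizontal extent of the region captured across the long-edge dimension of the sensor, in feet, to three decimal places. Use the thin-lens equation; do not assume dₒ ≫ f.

4.880 ft

dₒ: 3.71 ft × 304.8 mm/ft = 1130.81 mm.
Similar triangles through the lens centre give W/dₒ = w/dᵢ; with 1/f = 1/dₒ + 1/dᵢ this gives W = w·(dₒ − f)/f.
W = 17.3 mm × (1130.81 − 13) / 13 = 17.3 × 85.9852 ≈ 1487.544 mm = 1487.544/304.8 ft = 4.8804 ft.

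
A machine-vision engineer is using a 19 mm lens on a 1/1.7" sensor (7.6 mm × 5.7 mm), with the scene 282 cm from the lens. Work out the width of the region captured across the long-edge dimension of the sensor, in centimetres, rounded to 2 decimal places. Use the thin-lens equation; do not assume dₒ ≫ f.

dₒ: 282 cm = 2820 mm.
Similar triangles through the lens centre give W/dₒ = w/dᵢ; with 1/f = 1/dₒ + 1/dᵢ this gives W = w·(dₒ − f)/f.
W = 7.6 mm × (2820 − 19) / 19 = 7.6 × 147.4211 ≈ 1120.400 mm = 112.04 cm.

112.04 cm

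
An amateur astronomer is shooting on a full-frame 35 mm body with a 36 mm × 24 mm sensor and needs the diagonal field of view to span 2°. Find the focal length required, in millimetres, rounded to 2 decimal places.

Sensor diagonal = √(36² + 24²) = √1872.0000 ≈ 43.2666 mm.
From α = 2·arctan(d/2f) we get f = d / (2·tan(α/2)).
With d = 43.2666 mm and α/2 = 1°, tan(α/2) ≈ 0.01746, so f ≈ 43.2666 / 0.03491 ≈ 1239.3714 mm.

1239.37 mm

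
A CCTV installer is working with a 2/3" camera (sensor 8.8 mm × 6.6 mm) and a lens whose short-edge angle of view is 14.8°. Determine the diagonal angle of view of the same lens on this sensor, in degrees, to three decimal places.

24.428°

From the short-edge AOV: f = 6.6 / (2·tan(7.4°)) = 6.6 / 0.25975 ≈ 25.4086 mm.
Sensor diagonal = √(8.8² + 6.6²) = √121.0000 ≈ 11.0000 mm.
Diagonal AOV = 2·arctan(11.0000 / (2 × 25.4086)) = 2·arctan(0.21646) ≈ 24.4279°.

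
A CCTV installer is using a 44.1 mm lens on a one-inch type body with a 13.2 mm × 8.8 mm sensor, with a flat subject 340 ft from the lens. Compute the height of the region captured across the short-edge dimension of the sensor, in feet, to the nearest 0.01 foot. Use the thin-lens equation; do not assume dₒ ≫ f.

67.82 ft

dₒ: 340 ft × 304.8 mm/ft = 103632.00 mm.
Similar triangles through the lens centre give W/dₒ = h/dᵢ; with 1/f = 1/dₒ + 1/dᵢ this gives W = h·(dₒ − f)/f.
W = 8.8 mm × (103632 − 44.1) / 44.1 = 8.8 × 2348.9319 ≈ 20670.601 mm = 20670.601/304.8 ft = 67.8169 ft.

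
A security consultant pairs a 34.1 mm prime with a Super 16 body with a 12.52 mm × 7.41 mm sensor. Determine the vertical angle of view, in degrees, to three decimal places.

Angle of view α = 2·arctan(h/2f) with h = 7.41 mm and f = 34.1 mm.
h/2f = 0.10865; arctan(0.10865) ≈ 6.2009°, so α ≈ 12.4018°.

12.402°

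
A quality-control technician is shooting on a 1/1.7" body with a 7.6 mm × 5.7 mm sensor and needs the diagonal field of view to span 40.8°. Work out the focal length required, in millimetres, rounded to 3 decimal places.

12.772 mm

Sensor diagonal = √(7.6² + 5.7²) = √90.2500 ≈ 9.5000 mm.
From α = 2·arctan(d/2f) we get f = d / (2·tan(α/2)).
With d = 9.5000 mm and α/2 = 20.4°, tan(α/2) ≈ 0.37190, so f ≈ 9.5000 / 0.74379 ≈ 12.7724 mm.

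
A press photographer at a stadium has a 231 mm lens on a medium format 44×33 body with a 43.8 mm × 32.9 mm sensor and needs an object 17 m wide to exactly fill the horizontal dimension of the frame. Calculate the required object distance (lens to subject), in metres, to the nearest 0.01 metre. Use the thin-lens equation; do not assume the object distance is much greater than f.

89.89 m

W: 17 m = 17000 mm.
Magnification m = w/W = dᵢ/dₒ; combined with 1/f = 1/dₒ + 1/dᵢ this gives dₒ = f·(1 + W/w).
dₒ = 231 mm × (1 + 17000/43.8) = 231 × 389.1279 ≈ 89888.534 mm = 89.8885 m.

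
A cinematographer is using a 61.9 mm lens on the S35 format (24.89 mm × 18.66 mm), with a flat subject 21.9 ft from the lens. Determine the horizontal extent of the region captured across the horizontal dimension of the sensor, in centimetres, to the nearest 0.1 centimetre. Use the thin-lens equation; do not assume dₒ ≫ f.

265.9 cm

dₒ: 21.9 ft × 304.8 mm/ft = 6675.12 mm.
Similar triangles through the lens centre give W/dₒ = w/dᵢ; with 1/f = 1/dₒ + 1/dᵢ this gives W = w·(dₒ − f)/f.
W = 24.89 mm × (6675.12 − 61.9) / 61.9 = 24.89 × 106.8372 ≈ 2659.177 mm = 265.918 cm.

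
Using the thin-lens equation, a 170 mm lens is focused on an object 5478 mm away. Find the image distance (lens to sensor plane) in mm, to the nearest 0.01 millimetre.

175.44 mm

1/dᵢ = 1/f − 1/dₒ = 1/170 − 1/5478 = 0.0056998 mm⁻¹.
dᵢ = 1/0.0056998 ≈ 175.4446 mm.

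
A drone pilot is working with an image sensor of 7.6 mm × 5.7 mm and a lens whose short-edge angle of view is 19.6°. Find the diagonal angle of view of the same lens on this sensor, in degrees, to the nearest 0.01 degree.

32.12°

From the short-edge AOV: f = 5.7 / (2·tan(9.8°)) = 5.7 / 0.34546 ≈ 16.4997 mm.
Sensor diagonal = √(7.6² + 5.7²) = √90.2500 ≈ 9.5000 mm.
Diagonal AOV = 2·arctan(9.5000 / (2 × 16.4997)) = 2·arctan(0.28788) ≈ 32.1205°.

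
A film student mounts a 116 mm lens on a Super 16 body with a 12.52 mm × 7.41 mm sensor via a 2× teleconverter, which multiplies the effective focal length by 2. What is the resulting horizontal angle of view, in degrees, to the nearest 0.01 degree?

3.09°

Effective focal length f = 116 × 2 = 232 mm.
α = 2·arctan(12.52 / (2 × 232)) = 2·arctan(0.02698) ≈ 3.0912°.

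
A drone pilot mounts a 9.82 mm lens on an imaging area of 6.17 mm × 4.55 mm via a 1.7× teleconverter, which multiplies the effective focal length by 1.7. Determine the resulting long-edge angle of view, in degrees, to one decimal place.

20.9°

Effective focal length f = 9.82 × 1.7 = 16.694 mm.
α = 2·arctan(6.17 / (2 × 16.694)) = 2·arctan(0.18480) ≈ 20.9399°.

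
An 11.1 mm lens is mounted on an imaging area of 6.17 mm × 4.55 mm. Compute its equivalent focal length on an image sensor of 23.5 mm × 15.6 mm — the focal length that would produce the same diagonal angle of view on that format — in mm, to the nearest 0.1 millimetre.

40.8 mm

Sensor diagonal = √(6.17² + 4.55²) = √58.7714 ≈ 7.6663 mm.
Sensor diagonal = √(23.5² + 15.6²) = √795.6100 ≈ 28.2066 mm.
Equal angle of view means equal diagonal/f ratio, so f₂ = f₁ · (diagonal₂/diagonal₁) = 11.1 × 28.2066/7.6663.
f₂ = 11.1 × 3.67932 ≈ 40.840 mm.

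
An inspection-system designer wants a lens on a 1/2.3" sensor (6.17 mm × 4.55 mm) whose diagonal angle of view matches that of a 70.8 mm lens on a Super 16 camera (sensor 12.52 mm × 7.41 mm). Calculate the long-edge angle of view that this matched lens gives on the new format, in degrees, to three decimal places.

Sensor diagonal = √(12.52² + 7.41²) = √211.6585 ≈ 14.5485 mm.
Sensor diagonal = √(6.17² + 4.55²) = √58.7714 ≈ 7.6663 mm.
Equal diagonal AOV ⇒ f₂ = f₁ · 7.6663/14.5485 = 70.8 × 0.52694 ≈ 37.3077 mm.
Long-edge AOV on the new format = 2·arctan(6.17 / (2 × 37.3077)) = 2·arctan(0.08269) ≈ 9.4541°.

9.454°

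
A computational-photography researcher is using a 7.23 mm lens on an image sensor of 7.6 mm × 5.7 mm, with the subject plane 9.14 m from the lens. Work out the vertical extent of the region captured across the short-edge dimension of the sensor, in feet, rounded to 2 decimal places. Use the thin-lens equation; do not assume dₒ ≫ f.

23.62 ft

dₒ: 9.14 m = 9140 mm.
Similar triangles through the lens centre give W/dₒ = h/dᵢ; with 1/f = 1/dₒ + 1/dᵢ this gives W = h·(dₒ − f)/f.
W = 5.7 mm × (9140 − 7.23) / 7.23 = 5.7 × 1263.1770 ≈ 7200.109 mm = 7200.109/304.8 ft = 23.6224 ft.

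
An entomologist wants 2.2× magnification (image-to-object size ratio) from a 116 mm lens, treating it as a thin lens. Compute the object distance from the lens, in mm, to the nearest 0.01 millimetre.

With m = dᵢ/dₒ and 1/f = 1/dₒ + 1/dᵢ, substituting dᵢ = m·dₒ gives 1/f = (1 + 1/m)/dₒ, hence dₒ = f·(1 + 1/m).
dₒ = 116 × (1 + 1/2.2) = 116 × 1.45455 ≈ 168.727 mm.

168.73 mm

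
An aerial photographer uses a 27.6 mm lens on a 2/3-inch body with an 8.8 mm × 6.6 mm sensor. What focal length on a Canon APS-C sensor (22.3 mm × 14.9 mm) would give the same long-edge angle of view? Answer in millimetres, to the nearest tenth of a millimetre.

Equal angle of view means equal width/f ratio, so f₂ = f₁ · (width₂/width₁) = 27.6 × 22.3/8.8.
f₂ = 27.6 × 2.53409 ≈ 69.941 mm.

69.9 mm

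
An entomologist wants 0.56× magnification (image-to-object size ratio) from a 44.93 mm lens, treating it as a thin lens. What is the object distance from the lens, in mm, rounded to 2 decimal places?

With m = dᵢ/dₒ and 1/f = 1/dₒ + 1/dᵢ, substituting dᵢ = m·dₒ gives 1/f = (1 + 1/m)/dₒ, hence dₒ = f·(1 + 1/m).
dₒ = 44.93 × (1 + 1/0.56) = 44.93 × 2.78571 ≈ 125.162 mm.

125.16 mm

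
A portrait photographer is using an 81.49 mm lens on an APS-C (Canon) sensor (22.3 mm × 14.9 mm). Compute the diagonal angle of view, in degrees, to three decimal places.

18.690°

Sensor diagonal = √(22.3² + 14.9²) = √719.3000 ≈ 26.8198 mm.
Angle of view α = 2·arctan(d/2f) with d = 26.8198 mm and f = 81.49 mm.
d/2f = 0.16456; arctan(0.16456) ≈ 9.3448°, so α ≈ 18.6895°.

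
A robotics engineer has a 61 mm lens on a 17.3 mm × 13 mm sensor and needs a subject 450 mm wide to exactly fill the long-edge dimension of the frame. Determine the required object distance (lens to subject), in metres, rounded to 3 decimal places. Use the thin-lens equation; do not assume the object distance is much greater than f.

1.648 m

Magnification m = w/W = dᵢ/dₒ; combined with 1/f = 1/dₒ + 1/dᵢ this gives dₒ = f·(1 + W/w).
dₒ = 61 mm × (1 + 450/17.3) = 61 × 27.0116 ≈ 1647.705 mm = 1.64771 m.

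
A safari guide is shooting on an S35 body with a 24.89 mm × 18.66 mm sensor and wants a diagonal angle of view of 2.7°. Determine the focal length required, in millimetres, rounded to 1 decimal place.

Sensor diagonal = √(24.89² + 18.66²) = √967.7077 ≈ 31.1080 mm.
From α = 2·arctan(d/2f) we get f = d / (2·tan(α/2)).
With d = 31.1080 mm and α/2 = 1.35°, tan(α/2) ≈ 0.02357, so f ≈ 31.1080 / 0.04713 ≈ 660.0101 mm.

660.0 mm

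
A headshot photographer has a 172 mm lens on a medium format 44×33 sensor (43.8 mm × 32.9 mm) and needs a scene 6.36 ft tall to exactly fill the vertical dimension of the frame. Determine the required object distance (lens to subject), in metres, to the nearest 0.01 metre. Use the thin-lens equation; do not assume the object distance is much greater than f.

10.31 m

W: 6.36 ft × 304.8 mm/ft = 1938.53 mm.
Magnification m = h/W = dᵢ/dₒ; combined with 1/f = 1/dₒ + 1/dᵢ this gives dₒ = f·(1 + W/h).
dₒ = 172 mm × (1 + 1938.53/32.9) = 172 × 59.9218 ≈ 10306.553 mm = 10.3066 m.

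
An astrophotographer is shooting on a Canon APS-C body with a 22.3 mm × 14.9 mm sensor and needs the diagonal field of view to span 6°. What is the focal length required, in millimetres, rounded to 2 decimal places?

Sensor diagonal = √(22.3² + 14.9²) = √719.3000 ≈ 26.8198 mm.
From α = 2·arctan(d/2f) we get f = d / (2·tan(α/2)).
With d = 26.8198 mm and α/2 = 3°, tan(α/2) ≈ 0.05241, so f ≈ 26.8198 / 0.10482 ≈ 255.8758 mm.

255.88 mm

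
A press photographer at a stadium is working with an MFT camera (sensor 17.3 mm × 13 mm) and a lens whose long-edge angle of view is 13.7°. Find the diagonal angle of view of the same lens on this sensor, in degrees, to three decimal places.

17.091°

From the long-edge AOV: f = 17.3 / (2·tan(6.85°)) = 17.3 / 0.24026 ≈ 72.0066 mm.
Sensor diagonal = √(17.3² + 13²) = √468.2900 ≈ 21.6400 mm.
Diagonal AOV = 2·arctan(21.6400 / (2 × 72.0066)) = 2·arctan(0.15026) ≈ 17.0911°.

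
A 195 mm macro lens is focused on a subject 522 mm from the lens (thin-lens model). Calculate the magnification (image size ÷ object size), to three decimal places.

Thin lens: 1/f = 1/dₒ + 1/dᵢ → 1/dᵢ = 1/195 − 1/522 = 0.0032125 mm⁻¹, so dᵢ ≈ 311.2844 mm.
Magnification m = dᵢ/dₒ = 311.2844/522 ≈ 0.59633.

0.596×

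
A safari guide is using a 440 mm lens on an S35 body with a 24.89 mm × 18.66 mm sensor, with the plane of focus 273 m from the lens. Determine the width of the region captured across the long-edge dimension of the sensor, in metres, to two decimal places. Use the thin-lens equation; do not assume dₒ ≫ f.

dₒ: 273 m = 273000 mm.
Similar triangles through the lens centre give W/dₒ = w/dᵢ; with 1/f = 1/dₒ + 1/dᵢ this gives W = w·(dₒ − f)/f.
W = 24.89 mm × (273000 − 440) / 440 = 24.89 × 619.4545 ≈ 15418.224 mm = 15.4182 m.

15.42 m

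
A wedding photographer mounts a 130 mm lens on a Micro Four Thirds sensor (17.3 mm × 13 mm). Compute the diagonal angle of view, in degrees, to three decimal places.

9.516°

Sensor diagonal = √(17.3² + 13²) = √468.2900 ≈ 21.6400 mm.
Angle of view α = 2·arctan(d/2f) with d = 21.6400 mm and f = 130 mm.
d/2f = 0.08323; arctan(0.08323) ≈ 4.7578°, so α ≈ 9.5156°.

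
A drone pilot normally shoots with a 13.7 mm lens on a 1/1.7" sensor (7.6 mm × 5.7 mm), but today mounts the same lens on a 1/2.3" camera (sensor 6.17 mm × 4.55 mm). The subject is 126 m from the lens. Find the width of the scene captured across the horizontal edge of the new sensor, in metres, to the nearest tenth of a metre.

56.7 m

The focal length stays 13.7 mm; the relevant sensor dimension is now w = 6.17 mm. Object distance dₒ = 126 m = 126000 mm.
Thin-lens field width W = w·(dₒ − f)/f = 6.17 × (126000 − 13.7)/13.7 ≈ 56739.815 mm = 56.7398 m.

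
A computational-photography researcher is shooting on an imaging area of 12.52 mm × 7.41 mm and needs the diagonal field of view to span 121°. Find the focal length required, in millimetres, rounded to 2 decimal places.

Sensor diagonal = √(12.52² + 7.41²) = √211.6585 ≈ 14.5485 mm.
From α = 2·arctan(d/2f) we get f = d / (2·tan(α/2)).
With d = 14.5485 mm and α/2 = 60.5°, tan(α/2) ≈ 1.76749, so f ≈ 14.5485 / 3.53499 ≈ 4.1156 mm.

4.12 mm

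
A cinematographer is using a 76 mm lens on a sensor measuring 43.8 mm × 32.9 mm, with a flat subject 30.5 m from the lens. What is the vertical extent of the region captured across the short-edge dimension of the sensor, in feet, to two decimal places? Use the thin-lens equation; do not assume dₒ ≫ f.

dₒ: 30.5 m = 30500 mm.
Similar triangles through the lens centre give W/dₒ = h/dᵢ; with 1/f = 1/dₒ + 1/dᵢ this gives W = h·(dₒ − f)/f.
W = 32.9 mm × (30500 − 76) / 76 = 32.9 × 400.3158 ≈ 13170.389 mm = 13170.389/304.8 ft = 43.2099 ft.

43.21 ft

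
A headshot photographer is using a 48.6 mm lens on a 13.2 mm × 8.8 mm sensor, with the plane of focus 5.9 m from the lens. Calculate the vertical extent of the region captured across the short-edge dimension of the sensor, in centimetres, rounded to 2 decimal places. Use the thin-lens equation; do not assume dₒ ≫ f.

105.95 cm

dₒ: 5.9 m = 5900 mm.
Similar triangles through the lens centre give W/dₒ = h/dᵢ; with 1/f = 1/dₒ + 1/dᵢ this gives W = h·(dₒ − f)/f.
W = 8.8 mm × (5900 − 48.6) / 48.6 = 8.8 × 120.3992 ≈ 1059.513 mm = 105.951 cm.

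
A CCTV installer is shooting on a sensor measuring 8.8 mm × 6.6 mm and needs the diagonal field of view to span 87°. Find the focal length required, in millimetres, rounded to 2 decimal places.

5.80 mm

Sensor diagonal = √(8.8² + 6.6²) = √121.0000 ≈ 11.0000 mm.
From α = 2·arctan(d/2f) we get f = d / (2·tan(α/2)).
With d = 11.0000 mm and α/2 = 43.5°, tan(α/2) ≈ 0.94896, so f ≈ 11.0000 / 1.89793 ≈ 5.7958 mm.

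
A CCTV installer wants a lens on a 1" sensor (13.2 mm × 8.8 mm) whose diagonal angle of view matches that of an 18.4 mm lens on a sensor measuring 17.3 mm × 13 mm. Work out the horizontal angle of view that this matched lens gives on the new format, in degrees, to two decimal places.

Sensor diagonal = √(17.3² + 13²) = √468.2900 ≈ 21.6400 mm.
Sensor diagonal = √(13.2² + 8.8²) = √251.6800 ≈ 15.8644 mm.
Equal diagonal AOV ⇒ f₂ = f₁ · 15.8644/21.6400 = 18.4 × 0.73311 ≈ 13.4892 mm.
Horizontal AOV on the new format = 2·arctan(13.2 / (2 × 13.4892)) = 2·arctan(0.48928) ≈ 52.1433°.

52.14°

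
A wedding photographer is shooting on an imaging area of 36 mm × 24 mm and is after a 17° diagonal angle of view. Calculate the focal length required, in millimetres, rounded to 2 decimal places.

144.75 mm

Sensor diagonal = √(36² + 24²) = √1872.0000 ≈ 43.2666 mm.
From α = 2·arctan(d/2f) we get f = d / (2·tan(α/2)).
With d = 43.2666 mm and α/2 = 8.5°, tan(α/2) ≈ 0.14945, so f ≈ 43.2666 / 0.29890 ≈ 144.7518 mm.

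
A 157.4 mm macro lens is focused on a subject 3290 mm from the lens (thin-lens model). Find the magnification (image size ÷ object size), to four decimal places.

0.0502×

Thin lens: 1/f = 1/dₒ + 1/dᵢ → 1/dᵢ = 1/157.4 − 1/3290 = 0.0060493 mm⁻¹, so dᵢ ≈ 165.3087 mm.
Magnification m = dᵢ/dₒ = 165.3087/3290 ≈ 0.05025.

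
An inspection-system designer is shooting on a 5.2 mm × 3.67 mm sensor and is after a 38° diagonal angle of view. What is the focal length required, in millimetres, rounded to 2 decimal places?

9.24 mm

Sensor diagonal = √(5.2² + 3.67²) = √40.5089 ≈ 6.3647 mm.
From α = 2·arctan(d/2f) we get f = d / (2·tan(α/2)).
With d = 6.3647 mm and α/2 = 19°, tan(α/2) ≈ 0.34433, so f ≈ 6.3647 / 0.68866 ≈ 9.2422 mm.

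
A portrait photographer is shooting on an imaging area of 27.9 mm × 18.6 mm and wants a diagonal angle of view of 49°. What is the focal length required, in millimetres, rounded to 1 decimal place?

36.8 mm

Sensor diagonal = √(27.9² + 18.6²) = √1124.3700 ≈ 33.5316 mm.
From α = 2·arctan(d/2f) we get f = d / (2·tan(α/2)).
With d = 33.5316 mm and α/2 = 24.5°, tan(α/2) ≈ 0.45573, so f ≈ 33.5316 / 0.91145 ≈ 36.7892 mm.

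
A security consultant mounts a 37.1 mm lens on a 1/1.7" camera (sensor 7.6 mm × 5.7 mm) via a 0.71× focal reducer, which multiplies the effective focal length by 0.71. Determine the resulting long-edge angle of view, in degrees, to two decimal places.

Effective focal length f = 37.1 × 0.71 = 26.341 mm.
α = 2·arctan(7.6 / (2 × 26.341)) = 2·arctan(0.14426) ≈ 16.4179°.

16.42°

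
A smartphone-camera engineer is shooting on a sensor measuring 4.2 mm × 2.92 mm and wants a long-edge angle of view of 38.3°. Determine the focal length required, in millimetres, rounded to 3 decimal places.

6.047 mm

From α = 2·arctan(w/2f) we get f = w / (2·tan(α/2)).
With w = 4.2 mm and α/2 = 19.15°, tan(α/2) ≈ 0.34726, so f ≈ 4.2 / 0.69452 ≈ 6.0474 mm.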